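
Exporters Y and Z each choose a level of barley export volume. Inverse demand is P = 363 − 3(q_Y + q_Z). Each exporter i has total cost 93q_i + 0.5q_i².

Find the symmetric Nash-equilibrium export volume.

27

Exporter Y's profit: π = q_Y(363 − 3(q_Y + q_Z)) − 93q_Y − 0.5q_Y².
∂π/∂q_Y = 270 − 7q_Y − 3q_Z = 0, so q_Y = 270/7 − (3/7)q_Z.
Setting q_Y = q_Z in the reaction function: q_Y = 270/7 − (3/7)q_Y, so q_Y = (270/7) / (10/7) = 27.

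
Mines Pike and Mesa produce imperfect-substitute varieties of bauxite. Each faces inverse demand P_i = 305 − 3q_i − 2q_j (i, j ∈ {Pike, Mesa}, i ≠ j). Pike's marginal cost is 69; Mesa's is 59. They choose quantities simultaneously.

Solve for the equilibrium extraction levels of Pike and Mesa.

Mine Pike's profit: π = q_{Pike}(305 − 3q_{Pike} − 2q_{Mesa}) − 69q_{Pike}.
∂π/∂q_{Pike} = 236 − 6q_{Pike} − 2q_{Mesa} = 0 ⇒ q_{Pike} = 118/3 − (1/3)q_{Mesa}.
Similarly q_{Mesa} = 41 − (1/3)q_{Pike}.
Solving the two reaction functions simultaneously: (1 − (−1/3)(−1/3))q_{Pike} = 118/3 − (1/3)·41, so (8/9)q_{Pike} = 77/3 and q_{Pike} = 28.875.
Then q_{Mesa} = 41 − (1/3)·28.875 = 31.375.

28.875, 31.375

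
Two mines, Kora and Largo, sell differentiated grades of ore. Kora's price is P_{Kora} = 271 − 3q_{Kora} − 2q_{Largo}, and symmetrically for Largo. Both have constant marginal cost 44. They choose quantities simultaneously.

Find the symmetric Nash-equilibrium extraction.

28.375

Mine Kora's profit: π = q_{Kora}(271 − 3q_{Kora} − 2q_{Largo}) − 44q_{Kora}.
∂π/∂q_{Kora} = 227 − 6q_{Kora} − 2q_{Largo} = 0 ⇒ q_{Kora} = 227/6 − (1/3)q_{Largo}.
By symmetry q_{Largo} = q_{Kora}; substituting into the reaction function, (4/3)q_{Kora} = 227/6 and q_{Kora} = 28.375.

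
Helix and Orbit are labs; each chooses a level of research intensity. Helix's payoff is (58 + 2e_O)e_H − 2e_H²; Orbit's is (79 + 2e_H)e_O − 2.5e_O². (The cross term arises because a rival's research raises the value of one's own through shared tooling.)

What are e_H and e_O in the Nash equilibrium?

28, 27

Expanding Helix's payoff: 58e_H + 2e_Oe_H − 2e_H².
∂π/∂e_H = 58 + 2e_O − 4e_H = 0, so e_H = 14.5 + 0.5e_O.
Likewise for Orbit: e_O = 15.8 + 0.4e_H.
Solving the two reaction functions simultaneously: (1 − (0.5)(0.4))e_H = 14.5 + 0.5·15.8, so 0.8e_H = 22.4 and e_H = 28.
Then e_O = 15.8 + 0.4·28 = 27.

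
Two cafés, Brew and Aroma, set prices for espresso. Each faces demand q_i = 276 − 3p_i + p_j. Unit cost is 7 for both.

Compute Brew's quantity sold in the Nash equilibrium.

157.2

Brew's profit: π = (p_{Brew} − 7)(276 − 3p_{Brew} + p_{Aroma}).
∂π/∂p_{Brew} = 297 − 6p_{Brew} + p_{Aroma} = 0 ⇒ p_{Brew} = 49.5 + (1/6)p_{Aroma}.
The game is symmetric, so in equilibrium p_{Aroma} = p_{Brew}: the reaction function gives (5/6)p_{Brew} = 49.5, hence p_{Brew} = 59.4.
q_{Brew} = 276 − 3·59.4 + 59.4 = 157.2.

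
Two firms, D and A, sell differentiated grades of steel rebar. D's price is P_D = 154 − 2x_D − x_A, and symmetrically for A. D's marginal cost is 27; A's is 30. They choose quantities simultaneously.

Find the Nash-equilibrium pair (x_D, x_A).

25.6, 24.6

Firm D's profit: π = x_D(154 − 2x_D − x_A) − 27x_D.
∂π/∂x_D = 127 − 4x_D − x_A = 0 ⇒ x_D = 31.75 − 0.25x_A.
Similarly x_A = 31 − 0.25x_D.
Solving the two reaction functions simultaneously: (1 − (−0.25)(−0.25))x_D = 31.75 − 0.25·31, so 0.9375x_D = 24 and x_D = 25.6.
Then x_A = 31 − 0.25·25.6 = 24.6.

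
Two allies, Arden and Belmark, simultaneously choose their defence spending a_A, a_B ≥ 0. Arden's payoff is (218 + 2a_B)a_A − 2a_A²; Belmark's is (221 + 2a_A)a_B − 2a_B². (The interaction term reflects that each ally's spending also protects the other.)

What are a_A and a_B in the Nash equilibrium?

Expanding Arden's payoff: 218a_A + 2a_Ba_A − 2a_A².
∂π/∂a_A = 218 + 2a_B − 4a_A = 0, so a_A = 54.5 + 0.5a_B.
Likewise for Belmark: a_B = 55.25 + 0.5a_A.
Plugging a_B into Arden's best response: a_A = 54.5 + 0.5(55.25 + 0.5a_A) ⇒ 0.75a_A = 82.125, so a_A = 109.5.
Then a_B = 55.25 + 0.5·109.5 = 110.

109.5, 110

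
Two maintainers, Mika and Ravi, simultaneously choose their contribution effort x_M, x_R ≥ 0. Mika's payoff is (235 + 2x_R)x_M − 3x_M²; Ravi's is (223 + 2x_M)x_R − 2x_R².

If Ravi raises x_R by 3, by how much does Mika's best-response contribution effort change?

1

Expanding Mika's payoff: 235x_M + 2x_Rx_M − 3x_M².
∂π/∂x_M = 235 + 2x_R − 6x_M = 0, so x_M = 235/6 + (1/3)x_R.
The reaction-function slope is 1/3, so a 3-unit rise in x_R moves x_M by 1/3 × 3 = 1. Mika's best response rises — the actions are strategic complements.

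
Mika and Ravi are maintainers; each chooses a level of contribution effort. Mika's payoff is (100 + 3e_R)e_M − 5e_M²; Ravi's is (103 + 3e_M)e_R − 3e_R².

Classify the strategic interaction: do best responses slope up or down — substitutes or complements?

Expanding Mika's payoff: 100e_M + 3e_Re_M − 5e_M².
∂π/∂e_M = 100 + 3e_R − 10e_M = 0, so e_M = 10 + 0.3e_R.
The best-response slope de_M/de_R = 0.3 > 0: the reaction function is upward-sloping, so the choices are strategic complements.

strategic complements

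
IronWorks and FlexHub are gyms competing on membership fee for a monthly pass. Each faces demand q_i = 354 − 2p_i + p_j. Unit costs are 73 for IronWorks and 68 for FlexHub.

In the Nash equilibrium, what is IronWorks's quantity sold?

186

IronWorks's profit: π = (p_{IronWorks} − 73)(354 − 2p_{IronWorks} + p_{FlexHub}).
∂π/∂p_{IronWorks} = 500 − 4p_{IronWorks} + p_{FlexHub} = 0 ⇒ p_{IronWorks} = 125 + 0.25p_{FlexHub}.
Similarly p_{FlexHub} = 122.5 + 0.25p_{IronWorks}.
Substituting the second reaction function into the first: p_{IronWorks} = 125 + 0.25(122.5 + 0.25p_{IronWorks}), which gives 0.9375p_{IronWorks} = 155.625 ⇒ p_{IronWorks} = 166.
Then p_{FlexHub} = 122.5 + 0.25·166 = 164.
q_{IronWorks} = 354 − 2·166 + 164 = 186.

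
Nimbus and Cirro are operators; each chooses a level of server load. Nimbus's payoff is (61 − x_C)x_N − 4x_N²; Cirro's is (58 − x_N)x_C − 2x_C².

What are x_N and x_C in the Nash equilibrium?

6, 13

Expanding Nimbus's payoff: 61x_N − x_Cx_N − 4x_N².
∂π/∂x_N = 61 − x_C − 8x_N = 0, so x_N = 7.625 − 0.125x_C.
Likewise for Cirro: x_C = 14.5 − 0.25x_N.
Substituting the second reaction function into the first: x_N = 7.625 − 0.125(14.5 − 0.25x_N), which gives (31/32)x_N = 5.8125 ⇒ x_N = 6.
Then x_C = 14.5 − 0.25·6 = 13.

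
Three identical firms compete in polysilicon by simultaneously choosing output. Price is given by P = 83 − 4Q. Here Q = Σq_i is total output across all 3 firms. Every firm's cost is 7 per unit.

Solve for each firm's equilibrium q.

4.75

A representative firm's profit is π_i = q_i(83 − 4Q) − 7q_i, with Q = q_i + Σ_{j≠i} q_j.
First-order condition: 76 − 8q_i − 4Σ_{j≠i} q_j = 0.
With identical firms, set every q_j = q: then 76 − 8q − 8q = 0, i.e. q = 76/16 = 4.75.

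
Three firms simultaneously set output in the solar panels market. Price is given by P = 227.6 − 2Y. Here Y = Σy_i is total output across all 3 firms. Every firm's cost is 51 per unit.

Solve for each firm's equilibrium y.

A representative firm's profit is π_i = y_i(227.6 − 2Y) − 51y_i, with Y = y_i + Σ_{j≠i} y_j.
First-order condition: 176.6 − 4y_i − 2Σ_{j≠i} y_j = 0.
In a symmetric equilibrium every firm chooses the same y, so Σ_{j≠i} y_j = 2y. The condition becomes 176.6 − 8y = 0, giving y = 176.6/8 = 22.075.

22.075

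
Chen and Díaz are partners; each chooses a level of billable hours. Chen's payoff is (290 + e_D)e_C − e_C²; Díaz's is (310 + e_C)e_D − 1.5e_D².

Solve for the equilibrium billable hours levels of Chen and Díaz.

236, 182

Expanding Chen's payoff: 290e_C + e_De_C − e_C².
∂π/∂e_C = 290 + e_D − 2e_C = 0, so e_C = 145 + 0.5e_D.
Likewise for Díaz: e_D = 310/3 + (1/3)e_C.
Solving the two reaction functions simultaneously: (1 − (0.5)(1/3))e_C = 145 + 0.5·(310/3), so (5/6)e_C = 590/3 and e_C = 236.
Then e_D = 310/3 + (1/3)·236 = 182.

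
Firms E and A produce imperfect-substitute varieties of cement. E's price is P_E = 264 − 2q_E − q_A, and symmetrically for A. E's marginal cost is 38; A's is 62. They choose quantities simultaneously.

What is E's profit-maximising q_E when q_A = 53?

Firm E's profit: π = q_E(264 − 2q_E − q_A) − 38q_E.
∂π/∂q_E = 226 − 4q_E − q_A = 0 ⇒ q_E = 56.5 − 0.25q_A.
At q_A = 53: q_E = 56.5 − 0.25·53 = 43.25.

43.25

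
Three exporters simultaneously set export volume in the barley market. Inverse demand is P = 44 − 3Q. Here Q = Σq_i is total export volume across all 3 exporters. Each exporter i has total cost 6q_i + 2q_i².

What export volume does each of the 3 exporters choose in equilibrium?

2.375

A representative exporter's profit is π_i = q_i(44 − 3Q) − 6q_i − 2q_i², with Q = q_i + Σ_{j≠i} q_j.
First-order condition: 38 − 10q_i − 3Σ_{j≠i} q_j = 0.
In a symmetric equilibrium every exporter chooses the same q, so Σ_{j≠i} q_j = 2q. The condition becomes 38 − 16q = 0, giving q = 38/16 = 2.375.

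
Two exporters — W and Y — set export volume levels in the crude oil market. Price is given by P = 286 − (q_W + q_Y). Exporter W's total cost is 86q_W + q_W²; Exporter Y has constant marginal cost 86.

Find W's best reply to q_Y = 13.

Exporter W's profit: π = q_W(286 − (q_W + q_Y)) − 86q_W − q_W².
∂π/∂q_W = 200 − 4q_W − q_Y = 0, so q_W = 50 − 0.25q_Y.
At q_Y = 13: q_W = 50 − 0.25·13 = 46.75.

46.75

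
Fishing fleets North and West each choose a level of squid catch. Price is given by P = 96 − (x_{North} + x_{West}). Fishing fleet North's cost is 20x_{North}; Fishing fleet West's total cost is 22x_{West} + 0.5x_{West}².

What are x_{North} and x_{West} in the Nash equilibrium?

Fishing fleet North's profit: π = x_{North}(96 − (x_{North} + x_{West})) − 20x_{North}.
∂π/∂x_{North} = 76 − 2x_{North} − x_{West} = 0, so x_{North} = 38 − 0.5x_{West}.
For West: ∂π/∂x_{West} = 74 − 3x_{West} − x_{North} = 0 ⇒ x_{West} = 74/3 − (1/3)x_{North}.
Solving the two reaction functions simultaneously: (1 − (−0.5)(−1/3))x_{North} = 38 − 0.5·(74/3), so (5/6)x_{North} = 77/3 and x_{North} = 30.8.
Then x_{West} = 74/3 − (1/3)·30.8 = 14.4.

30.8, 14.4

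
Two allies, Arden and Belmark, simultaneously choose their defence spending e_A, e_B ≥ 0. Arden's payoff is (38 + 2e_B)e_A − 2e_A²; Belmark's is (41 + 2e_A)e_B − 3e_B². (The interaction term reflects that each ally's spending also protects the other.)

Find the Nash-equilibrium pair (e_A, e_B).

Expanding Arden's payoff: 38e_A + 2e_Be_A − 2e_A².
∂π/∂e_A = 38 + 2e_B − 4e_A = 0, so e_A = 9.5 + 0.5e_B.
Likewise for Belmark: e_B = 41/6 + (1/3)e_A.
Substituting the second reaction function into the first: e_A = 9.5 + 0.5(41/6 + (1/3)e_A), which gives (5/6)e_A = 155/12 ⇒ e_A = 15.5.
Then e_B = 41/6 + (1/3)·15.5 = 12.

15.5, 12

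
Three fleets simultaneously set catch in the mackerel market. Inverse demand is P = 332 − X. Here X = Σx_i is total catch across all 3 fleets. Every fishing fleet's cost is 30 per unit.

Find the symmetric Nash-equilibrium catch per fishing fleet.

75.5

A representative fishing fleet's profit is π_i = x_i(332 − X) − 30x_i, with X = x_i + Σ_{j≠i} x_j.
First-order condition: 302 − 2x_i − Σ_{j≠i} x_j = 0.
Imposing symmetry (x_j = x for all j) turns Σ_{j≠i} x_j into 2x, so 302 = 4x and x = 75.5.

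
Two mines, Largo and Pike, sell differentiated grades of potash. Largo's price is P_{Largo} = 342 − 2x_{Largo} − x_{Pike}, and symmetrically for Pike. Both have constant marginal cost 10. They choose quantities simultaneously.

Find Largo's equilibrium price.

142.8

Mine Largo's profit: π = x_{Largo}(342 − 2x_{Largo} − x_{Pike}) − 10x_{Largo}.
∂π/∂x_{Largo} = 332 − 4x_{Largo} − x_{Pike} = 0 ⇒ x_{Largo} = 83 − 0.25x_{Pike}.
The game is symmetric, so in equilibrium x_{Pike} = x_{Largo}: the reaction function gives 1.25x_{Largo} = 83, hence x_{Largo} = 66.4.
P_{Largo} = 342 − 2·66.4 − 66.4 = 142.8.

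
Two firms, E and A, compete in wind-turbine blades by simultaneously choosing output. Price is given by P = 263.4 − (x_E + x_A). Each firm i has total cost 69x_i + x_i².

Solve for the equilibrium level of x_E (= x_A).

38.88

Firm E's profit: π = x_E(263.4 − (x_E + x_A)) − 69x_E − x_E².
∂π/∂x_E = 194.4 − 4x_E − x_A = 0, so x_E = 48.6 − 0.25x_A.
Setting x_E = x_A in the reaction function: x_E = 48.6 − 0.25x_E, so x_E = 48.6 / 1.25 = 38.88.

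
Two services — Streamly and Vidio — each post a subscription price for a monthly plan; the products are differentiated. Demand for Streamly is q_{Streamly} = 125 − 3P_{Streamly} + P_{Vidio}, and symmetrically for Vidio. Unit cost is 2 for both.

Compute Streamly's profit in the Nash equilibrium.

Streamly's profit: π = (P_{Streamly} − 2)(125 − 3P_{Streamly} + P_{Vidio}).
∂π/∂P_{Streamly} = 131 − 6P_{Streamly} + P_{Vidio} = 0 ⇒ P_{Streamly} = 131/6 + (1/6)P_{Vidio}.
Setting P_{Streamly} = P_{Vidio} in the reaction function: P_{Streamly} = 131/6 + (1/6)P_{Streamly}, so P_{Streamly} = (131/6) / (5/6) = 26.2.
q_{Streamly} = 125 − 3·26.2 + 26.2 = 72.6.
Profit = (26.2 − 2)·72.6 = 1756.92.

1756.92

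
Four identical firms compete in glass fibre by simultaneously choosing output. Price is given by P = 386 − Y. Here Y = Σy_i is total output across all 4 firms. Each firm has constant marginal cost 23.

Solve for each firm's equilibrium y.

A representative firm's profit is π_i = y_i(386 − Y) − 23y_i, with Y = y_i + Σ_{j≠i} y_j.
First-order condition: 363 − 2y_i − Σ_{j≠i} y_j = 0.
Imposing symmetry (y_j = y for all j) turns Σ_{j≠i} y_j into 3y, so 363 = 5y and y = 72.6.

72.6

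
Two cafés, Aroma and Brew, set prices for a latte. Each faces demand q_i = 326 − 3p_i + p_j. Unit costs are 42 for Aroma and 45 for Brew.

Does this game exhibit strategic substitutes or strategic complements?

strategic complements

Aroma's profit: π = (p_{Aroma} − 42)(326 − 3p_{Aroma} + p_{Brew}).
∂π/∂p_{Aroma} = 452 − 6p_{Aroma} + p_{Brew} = 0 ⇒ p_{Aroma} = 226/3 + (1/6)p_{Brew}.
The best-response slope dp_{Aroma}/dp_{Brew} = 1/6 > 0: the reaction function is upward-sloping, so the choices are strategic complements.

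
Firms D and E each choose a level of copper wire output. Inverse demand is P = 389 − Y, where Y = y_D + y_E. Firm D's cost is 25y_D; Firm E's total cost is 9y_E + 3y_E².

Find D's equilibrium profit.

Firm D's profit: π = y_D(389 − (y_D + y_E)) − 25y_D.
∂π/∂y_D = 364 − 2y_D − y_E = 0, so y_D = 182 − 0.5y_E.
For E: ∂π/∂y_E = 380 − 8y_E − y_D = 0 ⇒ y_E = 47.5 − 0.125y_D.
Substituting the second reaction function into the first: y_D = 182 − 0.5(47.5 − 0.125y_D), which gives 0.9375y_D = 158.25 ⇒ y_D = 168.8.
Then y_E = 47.5 − 0.125·168.8 = 26.4.
Price P = 389 − 195.2 = 193.8.
D's profit: (193.8 − 25)·168.8 = 28493.44.

28493.44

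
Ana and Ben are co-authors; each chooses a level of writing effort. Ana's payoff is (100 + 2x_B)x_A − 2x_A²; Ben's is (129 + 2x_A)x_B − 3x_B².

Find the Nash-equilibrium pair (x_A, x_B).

42.9, 35.8

Expanding Ana's payoff: 100x_A + 2x_Bx_A − 2x_A².
∂π/∂x_A = 100 + 2x_B − 4x_A = 0, so x_A = 25 + 0.5x_B.
Likewise for Ben: x_B = 21.5 + (1/3)x_A.
Solving the two reaction functions simultaneously: (1 − (0.5)(1/3))x_A = 25 + 0.5·21.5, so (5/6)x_A = 35.75 and x_A = 42.9.
Then x_B = 21.5 + (1/3)·42.9 = 35.8.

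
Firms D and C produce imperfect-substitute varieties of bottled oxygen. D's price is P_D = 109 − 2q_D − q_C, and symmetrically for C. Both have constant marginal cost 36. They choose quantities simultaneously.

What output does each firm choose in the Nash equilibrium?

Firm D's profit: π = q_D(109 − 2q_D − q_C) − 36q_D.
∂π/∂q_D = 73 − 4q_D − q_C = 0 ⇒ q_D = 18.25 − 0.25q_C.
The game is symmetric, so in equilibrium q_C = q_D: the reaction function gives 1.25q_D = 18.25, hence q_D = 14.6.

14.6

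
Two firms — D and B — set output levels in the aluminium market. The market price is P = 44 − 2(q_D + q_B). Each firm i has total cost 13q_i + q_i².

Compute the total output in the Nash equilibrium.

7.75

Firm D's profit: π = q_D(44 − 2(q_D + q_B)) − 13q_D − q_D².
∂π/∂q_D = 31 − 6q_D − 2q_B = 0, so q_D = 31/6 − (1/3)q_B.
By symmetry q_B = q_D; substituting into the reaction function, (4/3)q_D = 31/6 and q_D = 3.875.
Total output: 3.875 + 3.875 = 7.75.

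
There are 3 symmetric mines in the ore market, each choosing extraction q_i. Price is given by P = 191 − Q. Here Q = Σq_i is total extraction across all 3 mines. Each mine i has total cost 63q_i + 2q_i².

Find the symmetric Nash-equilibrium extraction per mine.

A representative mine's profit is π_i = q_i(191 − Q) − 63q_i − 2q_i², with Q = q_i + Σ_{j≠i} q_j.
First-order condition: 128 − 6q_i − Σ_{j≠i} q_j = 0.
With identical mines, set every q_j = q: then 128 − 6q − 2q = 0, i.e. q = 128/8 = 16.

16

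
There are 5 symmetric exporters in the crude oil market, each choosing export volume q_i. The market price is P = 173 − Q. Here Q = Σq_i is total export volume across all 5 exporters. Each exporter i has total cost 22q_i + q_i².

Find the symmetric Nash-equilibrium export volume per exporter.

A representative exporter's profit is π_i = q_i(173 − Q) − 22q_i − q_i², with Q = q_i + Σ_{j≠i} q_j.
First-order condition: 151 − 4q_i − Σ_{j≠i} q_j = 0.
In a symmetric equilibrium every exporter chooses the same q, so Σ_{j≠i} q_j = 4q. The condition becomes 151 − 8q = 0, giving q = 151/8 = 18.875.

18.875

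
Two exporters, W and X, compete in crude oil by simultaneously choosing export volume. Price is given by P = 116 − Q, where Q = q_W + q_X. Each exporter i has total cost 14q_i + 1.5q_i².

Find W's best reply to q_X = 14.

Exporter W's profit: π = q_W(116 − (q_W + q_X)) − 14q_W − 1.5q_W².
∂π/∂q_W = 102 − 5q_W − q_X = 0, so q_W = 20.4 − 0.2q_X.
At q_X = 14: q_W = 20.4 − 0.2·14 = 17.6.

17.6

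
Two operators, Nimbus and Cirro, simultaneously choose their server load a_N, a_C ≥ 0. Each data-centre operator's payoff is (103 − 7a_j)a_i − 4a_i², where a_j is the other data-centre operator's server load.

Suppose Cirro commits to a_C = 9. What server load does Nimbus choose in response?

Nimbus's payoff is (103 − 7a_C)a_N − 4a_N².
∂π/∂a_N = 103 − 7a_C − 8a_N = 0, so a_N = 12.875 − 0.875a_C.
At a_C = 9: a_N = 12.875 − 0.875·9 = 5.

5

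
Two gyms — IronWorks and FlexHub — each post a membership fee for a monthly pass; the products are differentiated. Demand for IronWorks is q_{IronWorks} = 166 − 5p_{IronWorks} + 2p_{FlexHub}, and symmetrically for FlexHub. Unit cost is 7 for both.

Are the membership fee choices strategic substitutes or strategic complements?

strategic complements

IronWorks's profit: π = (p_{IronWorks} − 7)(166 − 5p_{IronWorks} + 2p_{FlexHub}).
∂π/∂p_{IronWorks} = 201 − 10p_{IronWorks} + 2p_{FlexHub} = 0 ⇒ p_{IronWorks} = 20.1 + 0.2p_{FlexHub}.
The best-response slope dp_{IronWorks}/dp_{FlexHub} = 0.2 > 0: the reaction function is upward-sloping, so the choices are strategic complements.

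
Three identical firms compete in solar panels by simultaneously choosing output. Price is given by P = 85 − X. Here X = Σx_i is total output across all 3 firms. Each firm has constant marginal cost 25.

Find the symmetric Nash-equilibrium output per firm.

15

A representative firm's profit is π_i = x_i(85 − X) − 25x_i, with X = x_i + Σ_{j≠i} x_j.
First-order condition: 60 − 2x_i − Σ_{j≠i} x_j = 0.
In a symmetric equilibrium every firm chooses the same x, so Σ_{j≠i} x_j = 2x. The condition becomes 60 − 4x = 0, giving x = 60/4 = 15.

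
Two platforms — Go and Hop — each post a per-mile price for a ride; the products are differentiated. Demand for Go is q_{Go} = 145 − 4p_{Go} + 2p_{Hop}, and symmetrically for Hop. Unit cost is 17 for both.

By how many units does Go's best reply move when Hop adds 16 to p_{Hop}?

Go's profit: π = (p_{Go} − 17)(145 − 4p_{Go} + 2p_{Hop}).
∂π/∂p_{Go} = 213 − 8p_{Go} + 2p_{Hop} = 0 ⇒ p_{Go} = 26.625 + 0.25p_{Hop}.
The reaction-function slope is 0.25, so a 16-unit rise in p_{Hop} moves p_{Go} by 0.25 × 16 = 4. Go's best response rises — the actions are strategic complements.

4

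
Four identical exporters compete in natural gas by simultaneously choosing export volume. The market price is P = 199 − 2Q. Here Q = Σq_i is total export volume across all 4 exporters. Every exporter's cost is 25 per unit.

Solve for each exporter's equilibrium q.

A representative exporter's profit is π_i = q_i(199 − 2Q) − 25q_i, with Q = q_i + Σ_{j≠i} q_j.
First-order condition: 174 − 4q_i − 2Σ_{j≠i} q_j = 0.
With identical exporters, set every q_j = q: then 174 − 4q − 6q = 0, i.e. q = 174/10 = 17.4.

17.4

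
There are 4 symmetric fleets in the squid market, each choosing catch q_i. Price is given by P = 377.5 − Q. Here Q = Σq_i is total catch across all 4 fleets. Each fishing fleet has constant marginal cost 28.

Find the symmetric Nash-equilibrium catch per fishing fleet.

A representative fishing fleet's profit is π_i = q_i(377.5 − Q) − 28q_i, with Q = q_i + Σ_{j≠i} q_j.
First-order condition: 349.5 − 2q_i − Σ_{j≠i} q_j = 0.
In a symmetric equilibrium every fishing fleet chooses the same q, so Σ_{j≠i} q_j = 3q. The condition becomes 349.5 − 5q = 0, giving q = 349.5/5 = 69.9.

69.9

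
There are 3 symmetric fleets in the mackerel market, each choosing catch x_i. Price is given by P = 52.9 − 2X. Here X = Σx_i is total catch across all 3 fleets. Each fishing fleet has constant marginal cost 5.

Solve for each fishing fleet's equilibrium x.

5.9875

A representative fishing fleet's profit is π_i = x_i(52.9 − 2X) − 5x_i, with X = x_i + Σ_{j≠i} x_j.
First-order condition: 47.9 − 4x_i − 2Σ_{j≠i} x_j = 0.
Imposing symmetry (x_j = x for all j) turns Σ_{j≠i} x_j into 2x, so 47.9 = 8x and x = 5.9875.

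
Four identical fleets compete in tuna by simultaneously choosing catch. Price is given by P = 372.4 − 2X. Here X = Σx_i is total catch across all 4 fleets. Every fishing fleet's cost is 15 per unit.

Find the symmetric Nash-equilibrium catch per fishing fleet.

A representative fishing fleet's profit is π_i = x_i(372.4 − 2X) − 15x_i, with X = x_i + Σ_{j≠i} x_j.
First-order condition: 357.4 − 4x_i − 2Σ_{j≠i} x_j = 0.
With identical fishing fleets, set every x_j = x: then 357.4 − 4x − 6x = 0, i.e. x = 357.4/10 = 35.74.

35.74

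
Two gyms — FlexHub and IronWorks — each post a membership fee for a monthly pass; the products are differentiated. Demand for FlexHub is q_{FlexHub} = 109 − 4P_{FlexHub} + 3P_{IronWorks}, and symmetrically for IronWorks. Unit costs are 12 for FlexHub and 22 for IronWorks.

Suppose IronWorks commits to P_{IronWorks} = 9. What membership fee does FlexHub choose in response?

23

FlexHub's profit: π = (P_{FlexHub} − 12)(109 − 4P_{FlexHub} + 3P_{IronWorks}).
∂π/∂P_{FlexHub} = 157 − 8P_{FlexHub} + 3P_{IronWorks} = 0 ⇒ P_{FlexHub} = 19.625 + 0.375P_{IronWorks}.
At P_{IronWorks} = 9: P_{FlexHub} = 19.625 + 0.375·9 = 23.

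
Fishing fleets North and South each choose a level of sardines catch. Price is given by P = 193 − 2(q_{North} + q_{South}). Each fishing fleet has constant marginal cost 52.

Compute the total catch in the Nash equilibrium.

Fishing fleet North's profit: π = q_{North}(193 − 2(q_{North} + q_{South})) − 52q_{North}.
∂π/∂q_{North} = 141 − 4q_{North} − 2q_{South} = 0, so q_{North} = 35.25 − 0.5q_{South}.
The game is symmetric, so in equilibrium q_{South} = q_{North}: the reaction function gives 1.5q_{North} = 35.25, hence q_{North} = 23.5.
Total catch: 23.5 + 23.5 = 47.

47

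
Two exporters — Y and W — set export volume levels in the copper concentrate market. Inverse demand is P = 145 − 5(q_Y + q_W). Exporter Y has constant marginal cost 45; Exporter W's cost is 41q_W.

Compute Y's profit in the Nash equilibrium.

Exporter Y's profit: π = q_Y(145 − 5(q_Y + q_W)) − 45q_Y.
∂π/∂q_Y = 100 − 10q_Y − 5q_W = 0, so q_Y = 10 − 0.5q_W.
By the same steps for W: q_W = 10.4 − 0.5q_Y.
Solving the two reaction functions simultaneously: (1 − (−0.5)(−0.5))q_Y = 10 − 0.5·10.4, so 0.75q_Y = 4.8 and q_Y = 6.4.
Then q_W = 10.4 − 0.5·6.4 = 7.2.
Price P = 145 − 5·13.6 = 77.
Y's profit: (77 − 45)·6.4 = 204.8.

204.8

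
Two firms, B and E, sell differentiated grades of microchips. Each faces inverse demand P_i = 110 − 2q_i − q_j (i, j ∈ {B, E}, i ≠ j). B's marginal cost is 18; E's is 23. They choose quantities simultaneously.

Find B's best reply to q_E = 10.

Firm B's profit: π = q_B(110 − 2q_B − q_E) − 18q_B.
∂π/∂q_B = 92 − 4q_B − q_E = 0 ⇒ q_B = 23 − 0.25q_E.
At q_E = 10: q_B = 23 − 0.25·10 = 20.5.

20.5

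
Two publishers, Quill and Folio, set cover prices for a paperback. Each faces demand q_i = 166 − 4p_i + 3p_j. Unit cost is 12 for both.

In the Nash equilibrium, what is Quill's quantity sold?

Quill's profit: π = (p_{Quill} − 12)(166 − 4p_{Quill} + 3p_{Folio}).
∂π/∂p_{Quill} = 214 − 8p_{Quill} + 3p_{Folio} = 0 ⇒ p_{Quill} = 26.75 + 0.375p_{Folio}.
The game is symmetric, so in equilibrium p_{Folio} = p_{Quill}: the reaction function gives 0.625p_{Quill} = 26.75, hence p_{Quill} = 42.8.
q_{Quill} = 166 − 4·42.8 + 3·42.8 = 123.2.

123.2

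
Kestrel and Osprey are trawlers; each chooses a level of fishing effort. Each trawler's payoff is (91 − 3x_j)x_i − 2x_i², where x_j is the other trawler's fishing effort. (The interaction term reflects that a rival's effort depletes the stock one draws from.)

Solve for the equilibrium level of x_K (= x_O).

Kestrel's payoff is (91 − 3x_O)x_K − 2x_K².
∂π/∂x_K = 91 − 3x_O − 4x_K = 0, so x_K = 22.75 − 0.75x_O.
Setting x_K = x_O in the reaction function: x_K = 22.75 − 0.75x_K, so x_K = 22.75 / 1.75 = 13.

13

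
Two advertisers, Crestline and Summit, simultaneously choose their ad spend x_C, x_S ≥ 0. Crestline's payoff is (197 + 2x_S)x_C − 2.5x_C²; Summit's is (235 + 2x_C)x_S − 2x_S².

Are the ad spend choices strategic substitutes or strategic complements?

strategic complements

Expanding Crestline's payoff: 197x_C + 2x_Sx_C − 2.5x_C².
∂π/∂x_C = 197 + 2x_S − 5x_C = 0, so x_C = 39.4 + 0.4x_S.
The best-response slope dx_C/dx_S = 0.4 > 0: the reaction function is upward-sloping, so the choices are strategic complements.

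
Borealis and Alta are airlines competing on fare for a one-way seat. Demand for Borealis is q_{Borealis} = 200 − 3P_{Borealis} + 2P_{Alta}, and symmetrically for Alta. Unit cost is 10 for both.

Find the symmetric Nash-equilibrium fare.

57.5

Borealis's profit: π = (P_{Borealis} − 10)(200 − 3P_{Borealis} + 2P_{Alta}).
∂π/∂P_{Borealis} = 230 − 6P_{Borealis} + 2P_{Alta} = 0 ⇒ P_{Borealis} = 115/3 + (1/3)P_{Alta}.
Setting P_{Borealis} = P_{Alta} in the reaction function: P_{Borealis} = 115/3 + (1/3)P_{Borealis}, so P_{Borealis} = (115/3) / (2/3) = 57.5.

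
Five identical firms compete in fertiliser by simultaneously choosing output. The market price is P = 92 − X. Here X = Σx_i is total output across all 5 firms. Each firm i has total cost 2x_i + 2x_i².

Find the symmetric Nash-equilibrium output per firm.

9

A representative firm's profit is π_i = x_i(92 − X) − 2x_i − 2x_i², with X = x_i + Σ_{j≠i} x_j.
First-order condition: 90 − 6x_i − Σ_{j≠i} x_j = 0.
With identical firms, set every x_j = x: then 90 − 6x − 4x = 0, i.e. x = 90/10 = 9.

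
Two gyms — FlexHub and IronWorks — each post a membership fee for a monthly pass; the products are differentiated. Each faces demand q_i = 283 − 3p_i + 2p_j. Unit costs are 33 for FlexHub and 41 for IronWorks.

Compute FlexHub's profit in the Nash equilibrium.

12288

FlexHub's profit: π = (p_{FlexHub} − 33)(283 − 3p_{FlexHub} + 2p_{IronWorks}).
∂π/∂p_{FlexHub} = 382 − 6p_{FlexHub} + 2p_{IronWorks} = 0 ⇒ p_{FlexHub} = 191/3 + (1/3)p_{IronWorks}.
Similarly p_{IronWorks} = 203/3 + (1/3)p_{FlexHub}.
Solving the two reaction functions simultaneously: (1 − (1/3)(1/3))p_{FlexHub} = 191/3 + (1/3)·(203/3), so (8/9)p_{FlexHub} = 776/9 and p_{FlexHub} = 97.
Then p_{IronWorks} = 203/3 + (1/3)·97 = 100.
q_{FlexHub} = 283 − 3·97 + 2·100 = 192.
Profit = (97 − 33)·192 = 12288.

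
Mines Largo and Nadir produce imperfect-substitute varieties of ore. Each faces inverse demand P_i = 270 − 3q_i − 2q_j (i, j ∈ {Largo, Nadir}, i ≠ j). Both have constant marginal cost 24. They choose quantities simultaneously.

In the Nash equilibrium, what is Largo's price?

116.25

Mine Largo's profit: π = q_{Largo}(270 − 3q_{Largo} − 2q_{Nadir}) − 24q_{Largo}.
∂π/∂q_{Largo} = 246 − 6q_{Largo} − 2q_{Nadir} = 0 ⇒ q_{Largo} = 41 − (1/3)q_{Nadir}.
The game is symmetric, so in equilibrium q_{Nadir} = q_{Largo}: the reaction function gives (4/3)q_{Largo} = 41, hence q_{Largo} = 30.75.
P_{Largo} = 270 − 3·30.75 − 2·30.75 = 116.25.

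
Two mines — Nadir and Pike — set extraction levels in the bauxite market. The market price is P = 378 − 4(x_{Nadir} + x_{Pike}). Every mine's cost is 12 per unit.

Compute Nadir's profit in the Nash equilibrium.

Mine Nadir's profit: π = x_{Nadir}(378 − 4(x_{Nadir} + x_{Pike})) − 12x_{Nadir}.
∂π/∂x_{Nadir} = 366 − 8x_{Nadir} − 4x_{Pike} = 0, so x_{Nadir} = 45.75 − 0.5x_{Pike}.
Setting x_{Nadir} = x_{Pike} in the reaction function: x_{Nadir} = 45.75 − 0.5x_{Nadir}, so x_{Nadir} = 45.75 / 1.5 = 30.5.
Price P = 378 − 4·61 = 134.
Nadir's profit: (134 − 12)·30.5 = 3721.

3721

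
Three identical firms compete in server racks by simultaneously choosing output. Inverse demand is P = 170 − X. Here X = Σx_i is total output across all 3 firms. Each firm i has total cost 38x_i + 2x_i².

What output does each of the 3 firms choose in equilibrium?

A representative firm's profit is π_i = x_i(170 − X) − 38x_i − 2x_i², with X = x_i + Σ_{j≠i} x_j.
First-order condition: 132 − 6x_i − Σ_{j≠i} x_j = 0.
Imposing symmetry (x_j = x for all j) turns Σ_{j≠i} x_j into 2x, so 132 = 8x and x = 16.5.

16.5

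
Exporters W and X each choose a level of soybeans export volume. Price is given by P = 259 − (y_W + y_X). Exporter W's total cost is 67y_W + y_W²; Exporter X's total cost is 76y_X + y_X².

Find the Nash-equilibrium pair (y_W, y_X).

39, 36

Exporter W's profit: π = y_W(259 − (y_W + y_X)) − 67y_W − y_W².
∂π/∂y_W = 192 − 4y_W − y_X = 0, so y_W = 48 − 0.25y_X.
By the same steps for X: y_X = 45.75 − 0.25y_W.
Plugging y_X into W's best response: y_W = 48 − 0.25(45.75 − 0.25y_W) ⇒ 0.9375y_W = 36.5625, so y_W = 39.
Then y_X = 45.75 − 0.25·39 = 36.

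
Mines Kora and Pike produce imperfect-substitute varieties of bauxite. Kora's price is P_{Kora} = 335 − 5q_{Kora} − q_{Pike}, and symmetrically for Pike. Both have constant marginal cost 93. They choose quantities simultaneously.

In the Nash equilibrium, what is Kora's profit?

Mine Kora's profit: π = q_{Kora}(335 − 5q_{Kora} − q_{Pike}) − 93q_{Kora}.
∂π/∂q_{Kora} = 242 − 10q_{Kora} − q_{Pike} = 0 ⇒ q_{Kora} = 24.2 − 0.1q_{Pike}.
Setting q_{Kora} = q_{Pike} in the reaction function: q_{Kora} = 24.2 − 0.1q_{Kora}, so q_{Kora} = 24.2 / 1.1 = 22.
P_{Kora} = 335 − 5·22 − 22 = 203.
Profit = (203 − 93)·22 = 2420.

2420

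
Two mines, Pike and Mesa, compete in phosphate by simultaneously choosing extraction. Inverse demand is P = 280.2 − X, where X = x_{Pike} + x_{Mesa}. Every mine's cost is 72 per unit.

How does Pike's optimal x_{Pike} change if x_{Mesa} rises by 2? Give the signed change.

-1

Mine Pike's profit: π = x_{Pike}(280.2 − (x_{Pike} + x_{Mesa})) − 72x_{Pike}.
∂π/∂x_{Pike} = 208.2 − 2x_{Pike} − x_{Mesa} = 0, so x_{Pike} = 104.1 − 0.5x_{Mesa}.
The reaction-function slope is −0.5, so a 2-unit rise in x_{Mesa} moves x_{Pike} by −0.5 × 2 = −1. Pike's best response falls — the actions are strategic substitutes.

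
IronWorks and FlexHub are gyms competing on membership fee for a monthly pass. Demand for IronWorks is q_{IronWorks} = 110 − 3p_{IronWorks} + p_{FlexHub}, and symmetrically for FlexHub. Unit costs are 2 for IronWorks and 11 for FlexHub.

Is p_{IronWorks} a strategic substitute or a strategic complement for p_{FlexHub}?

strategic complements

IronWorks's profit: π = (p_{IronWorks} − 2)(110 − 3p_{IronWorks} + p_{FlexHub}).
∂π/∂p_{IronWorks} = 116 − 6p_{IronWorks} + p_{FlexHub} = 0 ⇒ p_{IronWorks} = 58/3 + (1/6)p_{FlexHub}.
The best-response slope dp_{IronWorks}/dp_{FlexHub} = 1/6 > 0: the reaction function is upward-sloping, so the choices are strategic complements.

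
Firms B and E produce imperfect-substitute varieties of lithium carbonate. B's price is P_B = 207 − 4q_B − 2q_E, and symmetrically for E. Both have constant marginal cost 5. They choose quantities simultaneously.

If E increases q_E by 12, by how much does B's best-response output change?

-3

Firm B's profit: π = q_B(207 − 4q_B − 2q_E) − 5q_B.
∂π/∂q_B = 202 − 8q_B − 2q_E = 0 ⇒ q_B = 25.25 − 0.25q_E.
The reaction-function slope is −0.25, so a 12-unit rise in q_E moves q_B by −0.25 × 12 = −3. B's best response falls — the actions are strategic substitutes.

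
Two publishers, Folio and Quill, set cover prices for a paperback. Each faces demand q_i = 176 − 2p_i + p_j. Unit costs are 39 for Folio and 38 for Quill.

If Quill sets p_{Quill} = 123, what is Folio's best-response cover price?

94.25

Folio's profit: π = (p_{Folio} − 39)(176 − 2p_{Folio} + p_{Quill}).
∂π/∂p_{Folio} = 254 − 4p_{Folio} + p_{Quill} = 0 ⇒ p_{Folio} = 63.5 + 0.25p_{Quill}.
At p_{Quill} = 123: p_{Folio} = 63.5 + 0.25·123 = 94.25.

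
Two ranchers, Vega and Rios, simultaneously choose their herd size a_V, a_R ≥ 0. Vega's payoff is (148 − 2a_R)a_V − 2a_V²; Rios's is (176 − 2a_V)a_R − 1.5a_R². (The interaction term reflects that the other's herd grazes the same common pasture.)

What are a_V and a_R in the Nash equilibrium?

11.5, 51

Expanding Vega's payoff: 148a_V − 2a_Ra_V − 2a_V².
∂π/∂a_V = 148 − 2a_R − 4a_V = 0, so a_V = 37 − 0.5a_R.
Likewise for Rios: a_R = 176/3 − (2/3)a_V.
Plugging a_R into Vega's best response: a_V = 37 − 0.5(176/3 − (2/3)a_V) ⇒ (2/3)a_V = 23/3, so a_V = 11.5.
Then a_R = 176/3 − (2/3)·11.5 = 51.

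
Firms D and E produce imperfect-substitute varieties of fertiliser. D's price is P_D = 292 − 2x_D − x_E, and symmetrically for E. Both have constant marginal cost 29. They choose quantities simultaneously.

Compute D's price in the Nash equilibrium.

134.2

Firm D's profit: π = x_D(292 − 2x_D − x_E) − 29x_D.
∂π/∂x_D = 263 − 4x_D − x_E = 0 ⇒ x_D = 65.75 − 0.25x_E.
By symmetry x_E = x_D; substituting into the reaction function, 1.25x_D = 65.75 and x_D = 52.6.
P_D = 292 − 2·52.6 − 52.6 = 134.2.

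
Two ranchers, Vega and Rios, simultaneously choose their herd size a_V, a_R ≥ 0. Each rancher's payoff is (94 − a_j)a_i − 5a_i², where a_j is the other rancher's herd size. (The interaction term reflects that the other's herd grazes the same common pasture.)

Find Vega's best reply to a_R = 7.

8.7

Vega's payoff is (94 − a_R)a_V − 5a_V².
∂π/∂a_V = 94 − a_R − 10a_V = 0, so a_V = 9.4 − 0.1a_R.
At a_R = 7: a_V = 9.4 − 0.1·7 = 8.7.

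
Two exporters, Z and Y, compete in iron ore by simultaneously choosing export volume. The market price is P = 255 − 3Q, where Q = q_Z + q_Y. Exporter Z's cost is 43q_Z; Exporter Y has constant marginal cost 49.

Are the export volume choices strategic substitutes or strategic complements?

Exporter Z's profit: π = q_Z(255 − 3(q_Z + q_Y)) − 43q_Z.
∂π/∂q_Z = 212 − 6q_Z − 3q_Y = 0, so q_Z = 106/3 − 0.5q_Y.
The best-response slope dq_Z/dq_Y = −0.5 < 0: the reaction function is downward-sloping, so the choices are strategic substitutes.

strategic substitutes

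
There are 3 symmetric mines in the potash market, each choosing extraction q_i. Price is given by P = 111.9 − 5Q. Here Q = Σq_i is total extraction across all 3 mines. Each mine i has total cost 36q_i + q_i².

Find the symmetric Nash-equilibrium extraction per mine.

A representative mine's profit is π_i = q_i(111.9 − 5Q) − 36q_i − q_i², with Q = q_i + Σ_{j≠i} q_j.
First-order condition: 75.9 − 12q_i − 5Σ_{j≠i} q_j = 0.
Imposing symmetry (q_j = q for all j) turns Σ_{j≠i} q_j into 2q, so 75.9 = 22q and q = 3.45.

3.45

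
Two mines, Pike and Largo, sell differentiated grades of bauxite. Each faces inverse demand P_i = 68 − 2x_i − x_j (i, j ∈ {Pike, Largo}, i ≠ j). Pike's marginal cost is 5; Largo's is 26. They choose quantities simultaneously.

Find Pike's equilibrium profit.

392

Mine Pike's profit: π = x_{Pike}(68 − 2x_{Pike} − x_{Largo}) − 5x_{Pike}.
∂π/∂x_{Pike} = 63 − 4x_{Pike} − x_{Largo} = 0 ⇒ x_{Pike} = 15.75 − 0.25x_{Largo}.
Similarly x_{Largo} = 10.5 − 0.25x_{Pike}.
Solving the two reaction functions simultaneously: (1 − (−0.25)(−0.25))x_{Pike} = 15.75 − 0.25·10.5, so 0.9375x_{Pike} = 13.125 and x_{Pike} = 14.
Then x_{Largo} = 10.5 − 0.25·14 = 7.
P_{Pike} = 68 − 2·14 − 7 = 33.
Profit = (33 − 5)·14 = 392.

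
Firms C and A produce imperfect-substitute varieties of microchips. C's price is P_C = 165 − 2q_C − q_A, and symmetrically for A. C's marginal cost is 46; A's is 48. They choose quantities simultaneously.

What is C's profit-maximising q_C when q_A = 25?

23.5

Firm C's profit: π = q_C(165 − 2q_C − q_A) − 46q_C.
∂π/∂q_C = 119 − 4q_C − q_A = 0 ⇒ q_C = 29.75 − 0.25q_A.
At q_A = 25: q_C = 29.75 − 0.25·25 = 23.5.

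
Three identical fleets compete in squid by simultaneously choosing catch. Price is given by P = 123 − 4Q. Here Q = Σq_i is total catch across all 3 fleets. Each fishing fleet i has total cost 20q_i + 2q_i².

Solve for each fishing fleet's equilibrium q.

5.15

A representative fishing fleet's profit is π_i = q_i(123 − 4Q) − 20q_i − 2q_i², with Q = q_i + Σ_{j≠i} q_j.
First-order condition: 103 − 12q_i − 4Σ_{j≠i} q_j = 0.
In a symmetric equilibrium every fishing fleet chooses the same q, so Σ_{j≠i} q_j = 2q. The condition becomes 103 − 20q = 0, giving q = 103/20 = 5.15.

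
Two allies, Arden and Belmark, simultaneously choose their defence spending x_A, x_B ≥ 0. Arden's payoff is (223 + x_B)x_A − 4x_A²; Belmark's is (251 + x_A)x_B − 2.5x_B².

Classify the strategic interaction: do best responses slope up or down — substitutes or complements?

Expanding Arden's payoff: 223x_A + x_Bx_A − 4x_A².
∂π/∂x_A = 223 + x_B − 8x_A = 0, so x_A = 27.875 + 0.125x_B.
The best-response slope dx_A/dx_B = 0.125 > 0: the reaction function is upward-sloping, so the choices are strategic complements.

strategic complements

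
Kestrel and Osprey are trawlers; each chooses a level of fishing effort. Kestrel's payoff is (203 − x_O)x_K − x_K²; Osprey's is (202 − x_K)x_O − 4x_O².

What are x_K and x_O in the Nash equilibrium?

94.8, 13.4

Expanding Kestrel's payoff: 203x_K − x_Ox_K − x_K².
∂π/∂x_K = 203 − x_O − 2x_K = 0, so x_K = 101.5 − 0.5x_O.
Likewise for Osprey: x_O = 25.25 − 0.125x_K.
Substituting the second reaction function into the first: x_K = 101.5 − 0.5(25.25 − 0.125x_K), which gives 0.9375x_K = 88.875 ⇒ x_K = 94.8.
Then x_O = 25.25 − 0.125·94.8 = 13.4.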